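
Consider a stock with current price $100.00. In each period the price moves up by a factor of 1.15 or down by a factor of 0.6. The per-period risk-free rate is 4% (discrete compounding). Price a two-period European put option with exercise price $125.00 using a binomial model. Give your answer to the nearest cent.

Risk-neutral probability p = (1 + 0.04 − 0.6)/(1.15 − 0.6) = 0.4400/0.5500 = 0.8000
Terminal stock prices: S_uu = 132.2, S_ud = 69, S_dd = 36
Terminal payoffs (K − S): max(-7.25, 0) = 0, max(56, 0) = 56, max(89, 0) = 89
Node u (S = 115): V_u = 1/1.04·[0.8000·0.0000 + 0.2000·56.0000] = 10.7692
Node d (S = 60): V_d = 1/1.04·[0.8000·56.0000 + 0.2000·89.0000] = 60.1923
Node 0 (S = 100): V_0 = 1/1.04·[0.8000·10.7692 + 0.2000·60.1923] = 19.8595

$19.86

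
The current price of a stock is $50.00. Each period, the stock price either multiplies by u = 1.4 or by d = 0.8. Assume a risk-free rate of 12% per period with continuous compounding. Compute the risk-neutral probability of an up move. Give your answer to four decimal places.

p = 0.5458

Risk-neutral probability p = (e^0.12 − 0.8)/(1.4 − 0.8) = 0.3275/0.6000 = 0.5458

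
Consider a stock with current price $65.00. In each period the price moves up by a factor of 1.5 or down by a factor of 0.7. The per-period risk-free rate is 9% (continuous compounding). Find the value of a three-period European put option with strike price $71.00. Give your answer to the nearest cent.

$11.60

Risk-neutral probability p = (e^0.09 − 0.7)/(1.5 − 0.7) = 0.3942/0.8000 = 0.4927
Terminal stock prices: S_uuu = 219.4, S_uud = 102.4, S_udd = 47.77, S_ddd = 22.29
Terminal payoffs (K − S): max(-148.4, 0) = 0, max(-31.38, 0) = 0, max(23.23, 0) = 23.23, max(48.71, 0) = 48.71
Node uu (S = 146.2): V_uu = e^(−0.09)·[0.4927·0.0000 + 0.5073·0.0000] = 0.0000
Node ud (S = 68.25): V_ud = e^(−0.09)·[0.4927·0.0000 + 0.5073·23.2250] = 10.7676
Node dd (S = 31.85): V_dd = e^(−0.09)·[0.4927·23.2250 + 0.5073·48.7050] = 33.0391
Node u (S = 97.5): V_u = e^(−0.09)·[0.4927·0.0000 + 0.5073·10.7676] = 4.9921
Node d (S = 45.5): V_d = e^(−0.09)·[0.4927·10.7676 + 0.5073·33.0391] = 20.1664
Node 0 (S = 65): V_0 = e^(−0.09)·[0.4927·4.9921 + 0.5073·20.1664] = 11.5975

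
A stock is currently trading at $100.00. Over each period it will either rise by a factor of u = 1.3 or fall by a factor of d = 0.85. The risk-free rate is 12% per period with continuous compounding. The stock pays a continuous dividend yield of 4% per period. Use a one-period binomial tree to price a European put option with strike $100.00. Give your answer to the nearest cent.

Per-period risk-free factor R = e^0.12 = 1.1275; dividend-adjusted growth = e^(0.12−0.04) = 1.0833.
Risk-neutral probability p = (1.0833 − 0.85)/(1.3 − 0.85) = 0.2333/0.4500 = 0.5184
Terminal stock prices: S_u = 130, S_d = 85
Terminal payoffs (K − S): max(-30, 0) = 0, max(15, 0) = 15
Node 0 (S = 100): V_0 = e^(−0.12)·[0.5184·0.0000 + 0.4816·15.0000] = 6.4069

$6.41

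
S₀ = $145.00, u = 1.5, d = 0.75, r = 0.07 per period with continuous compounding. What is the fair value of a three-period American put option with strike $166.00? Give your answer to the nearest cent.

$35.37

Risk-neutral probability p = (e^0.07 − 0.75)/(1.5 − 0.75) = 0.3225/0.7500 = 0.4300
Terminal stock prices: S_uuu = 489.4, S_uud = 244.7, S_udd = 122.3, S_ddd = 61.17
Terminal payoffs (K − S): max(-323.4, 0) = 0, max(-78.69, 0) = 0, max(43.66, 0) = 43.66, max(104.8, 0) = 104.8
Node uu (S = 326.2): continuation = e^(−0.07)·[0.4300·0.0000 + 0.5700·0.0000] = 0.0000; exercise value = 0.0000 ≤ continuation, so V_uu = 0.0000
Node ud (S = 163.1): continuation = e^(−0.07)·[0.4300·0.0000 + 0.5700·43.6562] = 23.2013; exercise value = 2.8750 ≤ continuation, so V_ud = 23.2013
Node dd (S = 81.56): continuation = e^(−0.07)·[0.4300·43.6562 + 0.5700·104.8281] = 73.2149; exercise value = 84.4375 > continuation, so V_dd = 84.4375 (exercise)
Node u (S = 217.5): continuation = e^(−0.07)·[0.4300·0.0000 + 0.5700·23.2013] = 12.3304; exercise value = 0.0000 ≤ continuation, so V_u = 12.3304
Node d (S = 108.8): continuation = e^(−0.07)·[0.4300·23.2013 + 0.5700·84.4375] = 54.1770; exercise value = 57.2500 > continuation, so V_d = 57.2500 (exercise)
Node 0 (S = 145): continuation = e^(−0.07)·[0.4300·12.3304 + 0.5700·57.2500] = 35.3695; exercise value = 21.0000 ≤ continuation, so V_0 = 35.3695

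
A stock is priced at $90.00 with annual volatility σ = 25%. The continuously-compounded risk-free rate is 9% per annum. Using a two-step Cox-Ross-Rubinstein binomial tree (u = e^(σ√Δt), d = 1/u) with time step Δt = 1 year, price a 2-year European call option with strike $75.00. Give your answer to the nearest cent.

$29.76

CRR parameters: u = e^(σ√Δt) = e^(0.25·√1) = 1.2840, d = 1/u = 0.7788
Per-period rate: rΔt = 0.09·1 = 0.09, so R = e^0.09 = 1.0942
Risk-neutral probability p = (e^0.09 − 0.7788)/(1.2840 − 0.7788) = 0.3154/0.5052 = 0.6242
Terminal stock prices: S_uu = 148.4, S_ud = 90, S_dd = 54.59
Terminal payoffs (S − K): max(73.38, 0) = 73.38, max(15, 0) = 15, max(-20.41, 0) = 0
Node u (S = 115.6): V_u = e^(−0.09)·[0.6242·73.3849 + 0.3758·15.0000] = 47.0174
Node d (S = 70.09): V_d = e^(−0.09)·[0.6242·15.0000 + 0.3758·0.0000] = 8.5575
Node 0 (S = 90): V_0 = e^(−0.09)·[0.6242·47.0174 + 0.3758·8.5575] = 29.7623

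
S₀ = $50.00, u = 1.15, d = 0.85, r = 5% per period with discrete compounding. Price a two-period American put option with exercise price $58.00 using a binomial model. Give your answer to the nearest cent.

$8.00

Risk-neutral probability p = (1 + 0.05 − 0.85)/(1.15 − 0.85) = 0.2000/0.3000 = 0.6667
Terminal stock prices: S_uu = 66.12, S_ud = 48.87, S_dd = 36.12
Terminal payoffs (K − S): max(-8.125, 0) = 0, max(9.125, 0) = 9.125, max(21.88, 0) = 21.88
Node u (S = 57.5): continuation = 1/1.05·[0.6667·0.0000 + 0.3333·9.1250] = 2.8968; exercise value = 0.5000 ≤ continuation, so V_u = 2.8968
Node d (S = 42.5): continuation = 1/1.05·[0.6667·9.1250 + 0.3333·21.8750] = 12.7381; exercise value = 15.5000 > continuation, so V_d = 15.5000 (exercise)
Node 0 (S = 50): continuation = 1/1.05·[0.6667·2.8968 + 0.3333·15.5000] = 6.7599; exercise value = 8.0000 > continuation, so V_0 = 8.0000 (exercise)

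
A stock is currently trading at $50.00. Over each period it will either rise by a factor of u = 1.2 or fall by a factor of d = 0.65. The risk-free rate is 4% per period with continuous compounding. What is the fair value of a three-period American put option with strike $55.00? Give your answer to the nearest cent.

Risk-neutral probability p = (e^0.04 − 0.65)/(1.2 − 0.65) = 0.3908/0.5500 = 0.7106
Terminal stock prices: S_uuu = 86.4, S_uud = 46.8, S_udd = 25.35, S_ddd = 13.73
Terminal payoffs (K − S): max(-31.4, 0) = 0, max(8.2, 0) = 8.2, max(29.65, 0) = 29.65, max(41.27, 0) = 41.27
Node uu (S = 72): continuation = e^(−0.04)·[0.7106·0.0000 + 0.2894·8.2000] = 2.2803; exercise value = 0.0000 ≤ continuation, so V_uu = 2.2803
Node ud (S = 39): continuation = e^(−0.04)·[0.7106·8.2000 + 0.2894·29.6500] = 13.8434; exercise value = 16.0000 > continuation, so V_ud = 16.0000 (exercise)
Node dd (S = 21.13): continuation = e^(−0.04)·[0.7106·29.6500 + 0.2894·41.2687] = 31.7184; exercise value = 33.8750 > continuation, so V_dd = 33.8750 (exercise)
Node u (S = 60): continuation = e^(−0.04)·[0.7106·2.2803 + 0.2894·16.0000] = 6.0061; exercise value = 0.0000 ≤ continuation, so V_u = 6.0061
Node d (S = 32.5): continuation = e^(−0.04)·[0.7106·16.0000 + 0.2894·33.8750] = 20.3434; exercise value = 22.5000 > continuation, so V_d = 22.5000 (exercise)
Node 0 (S = 50): continuation = e^(−0.04)·[0.7106·6.0061 + 0.2894·22.5000] = 10.3574; exercise value = 5.0000 ≤ continuation, so V_0 = 10.3574

$10.36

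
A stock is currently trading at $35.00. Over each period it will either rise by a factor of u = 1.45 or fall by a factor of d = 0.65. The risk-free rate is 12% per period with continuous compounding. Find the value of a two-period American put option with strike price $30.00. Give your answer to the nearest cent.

Risk-neutral probability p = (e^0.12 − 0.65)/(1.45 − 0.65) = 0.4775/0.8000 = 0.5969
Terminal stock prices: S_uu = 73.59, S_ud = 32.99, S_dd = 14.79
Terminal payoffs (K − S): max(-43.59, 0) = 0, max(-2.988, 0) = 0, max(15.21, 0) = 15.21
Node u (S = 50.75): continuation = e^(−0.12)·[0.5969·0.0000 + 0.4031·0.0000] = 0.0000; exercise value = 0.0000 ≤ continuation, so V_u = 0.0000
Node d (S = 22.75): continuation = e^(−0.12)·[0.5969·0.0000 + 0.4031·15.2125] = 5.4391; exercise value = 7.2500 > continuation, so V_d = 7.2500 (exercise)
Node 0 (S = 35): continuation = e^(−0.12)·[0.5969·0.0000 + 0.4031·7.2500] = 2.5922; exercise value = 0.0000 ≤ continuation, so V_0 = 2.5922

$2.59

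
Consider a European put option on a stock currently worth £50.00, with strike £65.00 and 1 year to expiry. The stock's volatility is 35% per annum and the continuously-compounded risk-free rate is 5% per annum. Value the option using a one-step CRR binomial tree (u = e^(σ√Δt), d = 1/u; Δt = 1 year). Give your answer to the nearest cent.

CRR parameters: u = e^(σ√Δt) = e^(0.35·√1) = 1.4191, d = 1/u = 0.7047
Per-period rate: rΔt = 0.05·1 = 0.05, so R = e^0.05 = 1.0513
Risk-neutral probability p = (e^0.05 − 0.7047)/(1.4191 − 0.7047) = 0.3466/0.7144 = 0.4852
Terminal stock prices: S_u = 70.95, S_d = 35.23
Terminal payoffs (K − S): max(-5.953, 0) = 0, max(29.77, 0) = 29.77
Node 0 (S = 50): V_0 = e^(−0.05)·[0.4852·0.0000 + 0.5148·29.7656] = 14.5773

£14.58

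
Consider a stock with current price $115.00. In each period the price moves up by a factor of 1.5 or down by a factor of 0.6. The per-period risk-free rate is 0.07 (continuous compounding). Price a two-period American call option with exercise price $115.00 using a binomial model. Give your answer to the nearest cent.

Risk-neutral probability p = (e^0.07 − 0.6)/(1.5 − 0.6) = 0.4725/0.9000 = 0.5250
Terminal stock prices: S_uu = 258.8, S_ud = 103.5, S_dd = 41.4
Terminal payoffs (S − K): max(143.8, 0) = 143.8, max(-11.5, 0) = 0, max(-73.6, 0) = 0
Node u (S = 172.5): continuation = e^(−0.07)·[0.5250·143.7500 + 0.4750·0.0000] = 70.3678; exercise value = 57.5000 ≤ continuation, so V_u = 70.3678
Node d (S = 69): continuation = e^(−0.07)·[0.5250·0.0000 + 0.4750·0.0000] = 0.0000; exercise value = 0.0000 ≤ continuation, so V_d = 0.0000
Node 0 (S = 115): continuation = e^(−0.07)·[0.5250·70.3678 + 0.4750·0.0000] = 34.4461; exercise value = 0.0000 ≤ continuation, so V_0 = 34.4461

$34.45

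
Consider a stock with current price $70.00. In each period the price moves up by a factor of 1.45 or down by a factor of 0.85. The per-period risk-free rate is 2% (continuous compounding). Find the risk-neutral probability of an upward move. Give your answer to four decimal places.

p = 0.2837

Risk-neutral probability p = (e^0.02 − 0.85)/(1.45 − 0.85) = 0.1702/0.6000 = 0.2837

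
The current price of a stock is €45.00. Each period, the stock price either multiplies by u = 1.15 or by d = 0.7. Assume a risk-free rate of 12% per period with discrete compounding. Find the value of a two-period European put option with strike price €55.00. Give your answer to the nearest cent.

Risk-neutral probability p = (1 + 0.12 − 0.7)/(1.15 − 0.7) = 0.4200/0.4500 = 0.9333
Terminal stock prices: S_uu = 59.51, S_ud = 36.22, S_dd = 22.05
Terminal payoffs (K − S): max(-4.512, 0) = 0, max(18.78, 0) = 18.78, max(32.95, 0) = 32.95
Node u (S = 51.75): V_u = 1/1.12·[0.9333·0.0000 + 0.0667·18.7750] = 1.1176
Node d (S = 31.5): V_d = 1/1.12·[0.9333·18.7750 + 0.0667·32.9500] = 17.6071
Node 0 (S = 45): V_0 = 1/1.12·[0.9333·1.1176 + 0.0667·17.6071] = 1.9793

€1.98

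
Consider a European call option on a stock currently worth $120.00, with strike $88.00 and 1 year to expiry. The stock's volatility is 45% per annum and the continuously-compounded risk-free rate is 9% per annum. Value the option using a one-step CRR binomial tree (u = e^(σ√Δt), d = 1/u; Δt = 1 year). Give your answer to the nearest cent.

CRR parameters: u = e^(σ√Δt) = e^(0.45·√1) = 1.5683, d = 1/u = 0.6376
Per-period rate: rΔt = 0.09·1 = 0.09, so R = e^0.09 = 1.0942
Risk-neutral probability p = (e^0.09 − 0.6376)/(1.5683 − 0.6376) = 0.4565/0.9307 = 0.4905
Terminal stock prices: S_u = 188.2, S_d = 76.52
Terminal payoffs (S − K): max(100.2, 0) = 100.2, max(-11.48, 0) = 0
Node 0 (S = 120): V_0 = e^(−0.09)·[0.4905·100.1975 + 0.5095·0.0000] = 44.9213

$44.92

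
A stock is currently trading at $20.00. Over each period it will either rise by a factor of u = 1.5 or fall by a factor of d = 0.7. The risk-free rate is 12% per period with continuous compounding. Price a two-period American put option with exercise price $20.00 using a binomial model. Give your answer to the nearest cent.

Risk-neutral probability p = (e^0.12 − 0.7)/(1.5 − 0.7) = 0.4275/0.8000 = 0.5344
Terminal stock prices: S_uu = 45, S_ud = 21, S_dd = 9.8
Terminal payoffs (K − S): max(-25, 0) = 0, max(-1, 0) = 0, max(10.2, 0) = 10.2
Node u (S = 30): continuation = e^(−0.12)·[0.5344·0.0000 + 0.4656·0.0000] = 0.0000; exercise value = 0.0000 ≤ continuation, so V_u = 0.0000
Node d (S = 14): continuation = e^(−0.12)·[0.5344·0.0000 + 0.4656·10.2000] = 4.2124; exercise value = 6.0000 > continuation, so V_d = 6.0000 (exercise)
Node 0 (S = 20): continuation = e^(−0.12)·[0.5344·0.0000 + 0.4656·6.0000] = 2.4779; exercise value = 0.0000 ≤ continuation, so V_0 = 2.4779

$2.48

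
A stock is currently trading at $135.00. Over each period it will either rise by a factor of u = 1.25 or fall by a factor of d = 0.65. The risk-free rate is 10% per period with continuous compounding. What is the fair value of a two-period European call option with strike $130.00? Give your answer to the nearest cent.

Risk-neutral probability p = (e^0.1 − 0.65)/(1.25 − 0.65) = 0.4552/0.6000 = 0.7586
Terminal stock prices: S_uu = 210.9, S_ud = 109.7, S_dd = 57.04
Terminal payoffs (S − K): max(80.94, 0) = 80.94, max(-20.31, 0) = 0, max(-72.96, 0) = 0
Node u (S = 168.8): V_u = e^(−0.1)·[0.7586·80.9375 + 0.2414·0.0000] = 55.5576
Node d (S = 87.75): V_d = e^(−0.1)·[0.7586·0.0000 + 0.2414·0.0000] = 0.0000
Node 0 (S = 135): V_0 = e^(−0.1)·[0.7586·55.5576 + 0.2414·0.0000] = 38.1362

$38.14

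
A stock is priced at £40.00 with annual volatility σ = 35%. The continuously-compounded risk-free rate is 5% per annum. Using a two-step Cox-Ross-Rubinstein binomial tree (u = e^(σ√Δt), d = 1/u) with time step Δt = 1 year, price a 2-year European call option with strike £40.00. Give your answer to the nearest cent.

CRR parameters: u = e^(σ√Δt) = e^(0.35·√1) = 1.4191, d = 1/u = 0.7047
Per-period rate: rΔt = 0.05·1 = 0.05, so R = e^0.05 = 1.0513
Risk-neutral probability p = (e^0.05 − 0.7047)/(1.4191 − 0.7047) = 0.3466/0.7144 = 0.4852
Terminal stock prices: S_uu = 80.55, S_ud = 40, S_dd = 19.86
Terminal payoffs (S − K): max(40.55, 0) = 40.55, max(0, 0) = 0, max(-20.14, 0) = 0
Node u (S = 56.76): V_u = e^(−0.05)·[0.4852·40.5501 + 0.5148·0.0000] = 18.7135
Node d (S = 28.19): V_d = e^(−0.05)·[0.4852·0.0000 + 0.5148·0.0000] = 0.0000
Node 0 (S = 40): V_0 = e^(−0.05)·[0.4852·18.7135 + 0.5148·0.0000] = 8.6361

£8.64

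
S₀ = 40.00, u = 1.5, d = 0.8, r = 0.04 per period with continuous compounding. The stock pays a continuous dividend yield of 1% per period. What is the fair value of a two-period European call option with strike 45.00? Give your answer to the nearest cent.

Per-period risk-free factor R = e^0.04 = 1.0408; dividend-adjusted growth = e^(0.04−0.01) = 1.0305.
Risk-neutral probability p = (1.0305 − 0.8)/(1.5 − 0.8) = 0.2305/0.7000 = 0.3292
Terminal stock prices: S_uu = 90, S_ud = 48, S_dd = 25.6
Terminal payoffs (S − K): max(45, 0) = 45, max(3, 0) = 3, max(-19.4, 0) = 0
Node u (S = 60): V_u = e^(−0.04)·[0.3292·45.0000 + 0.6708·3.0000] = 16.1675
Node d (S = 32): V_d = e^(−0.04)·[0.3292·3.0000 + 0.6708·0.0000] = 0.9489
Node 0 (S = 40): V_0 = e^(−0.04)·[0.3292·16.1675 + 0.6708·0.9489] = 5.7255

5.73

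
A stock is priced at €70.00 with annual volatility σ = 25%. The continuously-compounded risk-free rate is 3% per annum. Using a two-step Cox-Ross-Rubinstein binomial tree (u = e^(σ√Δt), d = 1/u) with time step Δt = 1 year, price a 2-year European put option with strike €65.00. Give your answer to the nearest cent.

CRR parameters: u = e^(σ√Δt) = e^(0.25·√1) = 1.2840, d = 1/u = 0.7788
Per-period rate: rΔt = 0.03·1 = 0.03, so R = e^0.03 = 1.0305
Risk-neutral probability p = (e^0.03 − 0.7788)/(1.2840 − 0.7788) = 0.2517/0.5052 = 0.4981
Terminal stock prices: S_uu = 115.4, S_ud = 70, S_dd = 42.46
Terminal payoffs (K − S): max(-50.41, 0) = 0, max(-5, 0) = 0, max(22.54, 0) = 22.54
Node u (S = 89.88): V_u = e^(−0.03)·[0.4981·0.0000 + 0.5019·0.0000] = 0.0000
Node d (S = 54.52): V_d = e^(−0.03)·[0.4981·0.0000 + 0.5019·22.5429] = 10.9798
Node 0 (S = 70): V_0 = e^(−0.03)·[0.4981·0.0000 + 0.5019·10.9798] = 5.3479

€5.35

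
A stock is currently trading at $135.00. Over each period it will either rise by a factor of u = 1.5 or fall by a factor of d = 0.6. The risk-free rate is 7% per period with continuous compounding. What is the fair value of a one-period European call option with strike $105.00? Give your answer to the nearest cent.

$47.73

Risk-neutral probability p = (e^0.07 − 0.6)/(1.5 − 0.6) = 0.4725/0.9000 = 0.5250
Terminal stock prices: S_u = 202.5, S_d = 81
Terminal payoffs (S − K): max(97.5, 0) = 97.5, max(-24, 0) = 0
Node 0 (S = 135): V_0 = e^(−0.07)·[0.5250·97.5000 + 0.4750·0.0000] = 47.7277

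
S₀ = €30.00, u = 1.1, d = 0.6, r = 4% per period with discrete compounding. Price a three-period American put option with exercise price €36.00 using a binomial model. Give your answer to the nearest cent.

€6.00

Risk-neutral probability p = (1 + 0.04 − 0.6)/(1.1 − 0.6) = 0.4400/0.5000 = 0.8800
Terminal stock prices: S_uuu = 39.93, S_uud = 21.78, S_udd = 11.88, S_ddd = 6.48
Terminal payoffs (K − S): max(-3.93, 0) = 0, max(14.22, 0) = 14.22, max(24.12, 0) = 24.12, max(29.52, 0) = 29.52
Node uu (S = 36.3): continuation = 1/1.04·[0.8800·0.0000 + 0.1200·14.2200] = 1.6408; exercise value = 0.0000 ≤ continuation, so V_uu = 1.6408
Node ud (S = 19.8): continuation = 1/1.04·[0.8800·14.2200 + 0.1200·24.1200] = 14.8154; exercise value = 16.2000 > continuation, so V_ud = 16.2000 (exercise)
Node dd (S = 10.8): continuation = 1/1.04·[0.8800·24.1200 + 0.1200·29.5200] = 23.8154; exercise value = 25.2000 > continuation, so V_dd = 25.2000 (exercise)
Node u (S = 33): continuation = 1/1.04·[0.8800·1.6408 + 0.1200·16.2000] = 3.2576; exercise value = 3.0000 ≤ continuation, so V_u = 3.2576
Node d (S = 18): continuation = 1/1.04·[0.8800·16.2000 + 0.1200·25.2000] = 16.6154; exercise value = 18.0000 > continuation, so V_d = 18.0000 (exercise)
Node 0 (S = 30): continuation = 1/1.04·[0.8800·3.2576 + 0.1200·18.0000] = 4.8333; exercise value = 6.0000 > continuation, so V_0 = 6.0000 (exercise)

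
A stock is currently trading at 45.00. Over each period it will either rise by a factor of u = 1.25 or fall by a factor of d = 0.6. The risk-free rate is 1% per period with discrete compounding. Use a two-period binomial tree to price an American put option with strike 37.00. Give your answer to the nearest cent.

4.40

Risk-neutral probability p = (1 + 0.01 − 0.6)/(1.25 − 0.6) = 0.4100/0.6500 = 0.6308
Terminal stock prices: S_uu = 70.31, S_ud = 33.75, S_dd = 16.2
Terminal payoffs (K − S): max(-33.31, 0) = 0, max(3.25, 0) = 3.25, max(20.8, 0) = 20.8
Node u (S = 56.25): continuation = 1/1.01·[0.6308·0.0000 + 0.3692·3.2500] = 1.1881; exercise value = 0.0000 ≤ continuation, so V_u = 1.1881
Node d (S = 27): continuation = 1/1.01·[0.6308·3.2500 + 0.3692·20.8000] = 9.6337; exercise value = 10.0000 > continuation, so V_d = 10.0000 (exercise)
Node 0 (S = 45): continuation = 1/1.01·[0.6308·1.1881 + 0.3692·10.0000] = 4.3978; exercise value = 0.0000 ≤ continuation, so V_0 = 4.3978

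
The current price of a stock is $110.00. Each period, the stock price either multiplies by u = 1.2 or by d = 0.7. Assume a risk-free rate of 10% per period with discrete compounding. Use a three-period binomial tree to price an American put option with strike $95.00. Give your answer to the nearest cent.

Risk-neutral probability p = (1 + 0.1 − 0.7)/(1.2 − 0.7) = 0.4000/0.5000 = 0.8000
Terminal stock prices: S_uuu = 190.1, S_uud = 110.9, S_udd = 64.68, S_ddd = 37.73
Terminal payoffs (K − S): max(-95.08, 0) = 0, max(-15.88, 0) = 0, max(30.32, 0) = 30.32, max(57.27, 0) = 57.27
Node uu (S = 158.4): continuation = 1/1.1·[0.8000·0.0000 + 0.2000·0.0000] = 0.0000; exercise value = 0.0000 ≤ continuation, so V_uu = 0.0000
Node ud (S = 92.4): continuation = 1/1.1·[0.8000·0.0000 + 0.2000·30.3200] = 5.5127; exercise value = 2.6000 ≤ continuation, so V_ud = 5.5127
Node dd (S = 53.9): continuation = 1/1.1·[0.8000·30.3200 + 0.2000·57.2700] = 32.4636; exercise value = 41.1000 > continuation, so V_dd = 41.1000 (exercise)
Node u (S = 132): continuation = 1/1.1·[0.8000·0.0000 + 0.2000·5.5127] = 1.0023; exercise value = 0.0000 ≤ continuation, so V_u = 1.0023
Node d (S = 77): continuation = 1/1.1·[0.8000·5.5127 + 0.2000·41.1000] = 11.4820; exercise value = 18.0000 > continuation, so V_d = 18.0000 (exercise)
Node 0 (S = 110): continuation = 1/1.1·[0.8000·1.0023 + 0.2000·18.0000] = 4.0017; exercise value = 0.0000 ≤ continuation, so V_0 = 4.0017

$4.00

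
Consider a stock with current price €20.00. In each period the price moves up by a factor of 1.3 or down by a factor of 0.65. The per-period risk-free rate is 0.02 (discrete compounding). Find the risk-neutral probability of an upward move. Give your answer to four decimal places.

p = 0.5692

Risk-neutral probability p = (1 + 0.02 − 0.65)/(1.3 − 0.65) = 0.3700/0.6500 = 0.5692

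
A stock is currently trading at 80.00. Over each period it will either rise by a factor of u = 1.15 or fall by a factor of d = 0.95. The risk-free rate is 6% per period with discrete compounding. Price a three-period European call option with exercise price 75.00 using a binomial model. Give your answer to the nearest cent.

Risk-neutral probability p = (1 + 0.06 − 0.95)/(1.15 − 0.95) = 0.1100/0.2000 = 0.5500
Terminal stock prices: S_uuu = 121.7, S_uud = 100.5, S_udd = 83.03, S_ddd = 68.59
Terminal payoffs (S − K): max(46.67, 0) = 46.67, max(25.51, 0) = 25.51, max(8.03, 0) = 8.03, max(-6.41, 0) = 0
Node uu (S = 105.8): V_uu = 1/1.06·[0.5500·46.6700 + 0.4500·25.5100] = 35.0453
Node ud (S = 87.4): V_ud = 1/1.06·[0.5500·25.5100 + 0.4500·8.0300] = 16.6453
Node dd (S = 72.2): V_dd = 1/1.06·[0.5500·8.0300 + 0.4500·0.0000] = 4.1665
Node u (S = 92): V_u = 1/1.06·[0.5500·35.0453 + 0.4500·16.6453] = 25.2503
Node d (S = 76): V_d = 1/1.06·[0.5500·16.6453 + 0.4500·4.1665] = 10.4055
Node 0 (S = 80): V_0 = 1/1.06·[0.5500·25.2503 + 0.4500·10.4055] = 17.5190

17.52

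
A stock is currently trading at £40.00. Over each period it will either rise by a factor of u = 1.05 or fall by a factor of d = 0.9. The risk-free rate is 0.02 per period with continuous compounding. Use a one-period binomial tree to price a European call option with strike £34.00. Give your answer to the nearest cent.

£6.67

Risk-neutral probability p = (e^0.02 − 0.9)/(1.05 − 0.9) = 0.1202/0.1500 = 0.8013
Terminal stock prices: S_u = 42, S_d = 36
Terminal payoffs (S − K): max(8, 0) = 8, max(2, 0) = 2
Node 0 (S = 40): V_0 = e^(−0.02)·[0.8013·8.0000 + 0.1987·2.0000] = 6.6732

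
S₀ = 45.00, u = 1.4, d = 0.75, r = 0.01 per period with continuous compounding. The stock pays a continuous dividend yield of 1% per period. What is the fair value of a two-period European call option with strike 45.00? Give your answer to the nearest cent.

7.31

Per-period risk-free factor R = e^0.01 = 1.0101; dividend-adjusted growth = e^(0.01−0.01) = 1.0000.
Risk-neutral probability p = (1.0000 − 0.75)/(1.4 − 0.75) = 0.2500/0.6500 = 0.3846
Terminal stock prices: S_uu = 88.2, S_ud = 47.25, S_dd = 25.31
Terminal payoffs (S − K): max(43.2, 0) = 43.2, max(2.25, 0) = 2.25, max(-19.69, 0) = 0
Node u (S = 63): V_u = e^(−0.01)·[0.3846·43.2000 + 0.6154·2.2500] = 17.8209
Node d (S = 33.75): V_d = e^(−0.01)·[0.3846·2.2500 + 0.6154·0.0000] = 0.8568
Node 0 (S = 45): V_0 = e^(−0.01)·[0.3846·17.8209 + 0.6154·0.8568] = 7.3080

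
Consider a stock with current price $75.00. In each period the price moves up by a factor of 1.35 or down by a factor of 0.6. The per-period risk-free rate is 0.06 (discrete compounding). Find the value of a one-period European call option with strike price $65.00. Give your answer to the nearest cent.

$20.97

Risk-neutral probability p = (1 + 0.06 − 0.6)/(1.35 − 0.6) = 0.4600/0.7500 = 0.6133
Terminal stock prices: S_u = 101.2, S_d = 45
Terminal payoffs (S − K): max(36.25, 0) = 36.25, max(-20, 0) = 0
Node 0 (S = 75): V_0 = 1/1.06·[0.6133·36.2500 + 0.3867·0.0000] = 20.9748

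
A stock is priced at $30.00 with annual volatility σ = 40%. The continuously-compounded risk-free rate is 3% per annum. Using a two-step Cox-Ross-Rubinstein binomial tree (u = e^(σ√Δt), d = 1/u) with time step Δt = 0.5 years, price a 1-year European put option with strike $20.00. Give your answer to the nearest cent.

$0.85

CRR parameters: u = e^(σ√Δt) = e^(0.4·√0.5) = 1.3269, d = 1/u = 0.7536
Per-period rate: rΔt = 0.03·0.5 = 0.015, so R = e^0.015 = 1.0151
Risk-neutral probability p = (e^0.015 − 0.7536)/(1.3269 − 0.7536) = 0.2615/0.5733 = 0.4561
Terminal stock prices: S_uu = 52.82, S_ud = 30, S_dd = 17.04
Terminal payoffs (K − S): max(-32.82, 0) = 0, max(-10, 0) = 0, max(2.961, 0) = 2.961
Node u (S = 39.81): V_u = e^(−0.015)·[0.4561·0.0000 + 0.5439·0.0000] = 0.0000
Node d (S = 22.61): V_d = e^(−0.015)·[0.4561·0.0000 + 0.5439·2.9609] = 1.5864
Node 0 (S = 30): V_0 = e^(−0.015)·[0.4561·0.0000 + 0.5439·1.5864] = 0.8500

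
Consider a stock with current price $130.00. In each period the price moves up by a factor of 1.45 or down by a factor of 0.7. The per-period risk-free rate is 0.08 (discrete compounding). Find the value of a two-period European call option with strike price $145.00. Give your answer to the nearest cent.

$28.24

Risk-neutral probability p = (1 + 0.08 − 0.7)/(1.45 − 0.7) = 0.3800/0.7500 = 0.5067
Terminal stock prices: S_uu = 273.3, S_ud = 131.9, S_dd = 63.7
Terminal payoffs (S − K): max(128.3, 0) = 128.3, max(-13.05, 0) = 0, max(-81.3, 0) = 0
Node u (S = 188.5): V_u = 1/1.08·[0.5067·128.3250 + 0.4933·0.0000] = 60.2019
Node d (S = 91): V_d = 1/1.08·[0.5067·0.0000 + 0.4933·0.0000] = 0.0000
Node 0 (S = 130): V_0 = 1/1.08·[0.5067·60.2019 + 0.4933·0.0000] = 28.2428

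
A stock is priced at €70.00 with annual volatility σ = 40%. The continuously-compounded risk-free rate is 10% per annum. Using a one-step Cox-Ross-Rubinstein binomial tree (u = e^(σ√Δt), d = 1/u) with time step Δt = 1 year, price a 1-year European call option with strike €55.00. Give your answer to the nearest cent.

€23.67

CRR parameters: u = e^(σ√Δt) = e^(0.4·√1) = 1.4918, d = 1/u = 0.6703
Per-period rate: rΔt = 0.1·1 = 0.1, so R = e^0.1 = 1.1052
Risk-neutral probability p = (e^0.1 − 0.6703)/(1.4918 − 0.6703) = 0.4349/0.8215 = 0.5293
Terminal stock prices: S_u = 104.4, S_d = 46.92
Terminal payoffs (S − K): max(49.43, 0) = 49.43, max(-8.078, 0) = 0
Node 0 (S = 70): V_0 = e^(−0.1)·[0.5293·49.4277 + 0.4707·0.0000] = 23.6740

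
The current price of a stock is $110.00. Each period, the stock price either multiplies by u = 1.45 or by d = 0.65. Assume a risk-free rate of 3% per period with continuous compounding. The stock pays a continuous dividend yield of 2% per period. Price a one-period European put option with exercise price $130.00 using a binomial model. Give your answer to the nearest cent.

Per-period risk-free factor R = e^0.03 = 1.0305; dividend-adjusted growth = e^(0.03−0.02) = 1.0101.
Risk-neutral probability p = (1.0101 − 0.65)/(1.45 − 0.65) = 0.3601/0.8000 = 0.4501
Terminal stock prices: S_u = 159.5, S_d = 71.5
Terminal payoffs (K − S): max(-29.5, 0) = 0, max(58.5, 0) = 58.5
Node 0 (S = 110): V_0 = e^(−0.03)·[0.4501·0.0000 + 0.5499·58.5000] = 31.2205

$31.22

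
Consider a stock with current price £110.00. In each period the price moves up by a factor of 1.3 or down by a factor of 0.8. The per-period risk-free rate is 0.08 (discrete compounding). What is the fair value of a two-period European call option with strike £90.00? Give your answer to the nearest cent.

Risk-neutral probability p = (1 + 0.08 − 0.8)/(1.3 − 0.8) = 0.2800/0.5000 = 0.5600
Terminal stock prices: S_uu = 185.9, S_ud = 114.4, S_dd = 70.4
Terminal payoffs (S − K): max(95.9, 0) = 95.9, max(24.4, 0) = 24.4, max(-19.6, 0) = 0
Node u (S = 143): V_u = 1/1.08·[0.5600·95.9000 + 0.4400·24.4000] = 59.6667
Node d (S = 88): V_d = 1/1.08·[0.5600·24.4000 + 0.4400·0.0000] = 12.6519
Node 0 (S = 110): V_0 = 1/1.08·[0.5600·59.6667 + 0.4400·12.6519] = 36.0927

£36.09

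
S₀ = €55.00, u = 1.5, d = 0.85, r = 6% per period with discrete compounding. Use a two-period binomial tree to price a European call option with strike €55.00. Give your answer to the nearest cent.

€12.27

Risk-neutral probability p = (1 + 0.06 − 0.85)/(1.5 − 0.85) = 0.2100/0.6500 = 0.3231
Terminal stock prices: S_uu = 123.8, S_ud = 70.12, S_dd = 39.74
Terminal payoffs (S − K): max(68.75, 0) = 68.75, max(15.12, 0) = 15.12, max(-15.26, 0) = 0
Node u (S = 82.5): V_u = 1/1.06·[0.3231·68.7500 + 0.6769·15.1250] = 30.6132
Node d (S = 46.75): V_d = 1/1.06·[0.3231·15.1250 + 0.6769·0.0000] = 4.6099
Node 0 (S = 55): V_0 = 1/1.06·[0.3231·30.6132 + 0.6769·4.6099] = 12.2745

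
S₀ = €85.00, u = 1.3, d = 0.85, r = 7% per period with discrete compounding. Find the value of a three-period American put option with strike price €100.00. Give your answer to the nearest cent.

€15.36

Risk-neutral probability p = (1 + 0.07 − 0.85)/(1.3 − 0.85) = 0.2200/0.4500 = 0.4889
Terminal stock prices: S_uuu = 186.7, S_uud = 122.1, S_udd = 79.84, S_ddd = 52.2
Terminal payoffs (K − S): max(-86.75, 0) = 0, max(-22.1, 0) = 0, max(20.16, 0) = 20.16, max(47.8, 0) = 47.8
Node uu (S = 143.7): continuation = 1/1.07·[0.4889·0.0000 + 0.5111·0.0000] = 0.0000; exercise value = 0.0000 ≤ continuation, so V_uu = 0.0000
Node ud (S = 93.92): continuation = 1/1.07·[0.4889·0.0000 + 0.5111·20.1638] = 9.6317; exercise value = 6.0750 ≤ continuation, so V_ud = 9.6317
Node dd (S = 61.41): continuation = 1/1.07·[0.4889·20.1638 + 0.5111·47.7994] = 32.0454; exercise value = 38.5875 > continuation, so V_dd = 38.5875 (exercise)
Node u (S = 110.5): continuation = 1/1.07·[0.4889·0.0000 + 0.5111·9.6317] = 4.6008; exercise value = 0.0000 ≤ continuation, so V_u = 4.6008
Node d (S = 72.25): continuation = 1/1.07·[0.4889·9.6317 + 0.5111·38.5875] = 22.8330; exercise value = 27.7500 > continuation, so V_d = 27.7500 (exercise)
Node 0 (S = 85): continuation = 1/1.07·[0.4889·4.6008 + 0.5111·27.7500] = 15.3576; exercise value = 15.0000 ≤ continuation, so V_0 = 15.3576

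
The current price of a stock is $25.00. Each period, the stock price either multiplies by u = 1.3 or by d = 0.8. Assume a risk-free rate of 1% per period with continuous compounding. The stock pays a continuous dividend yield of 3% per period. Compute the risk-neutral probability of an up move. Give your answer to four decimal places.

p = 0.3604

Per-period risk-free factor R = e^0.01 = 1.0101; dividend-adjusted growth = e^(0.01−0.03) = 0.9802.
Risk-neutral probability p = (0.9802 − 0.8)/(1.3 − 0.8) = 0.1802/0.5000 = 0.3604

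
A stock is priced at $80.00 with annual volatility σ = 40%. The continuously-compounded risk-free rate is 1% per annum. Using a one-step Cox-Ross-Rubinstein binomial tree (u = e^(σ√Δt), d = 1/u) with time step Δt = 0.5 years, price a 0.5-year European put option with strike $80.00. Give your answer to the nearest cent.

CRR parameters: u = e^(σ√Δt) = e^(0.4·√0.5) = 1.3269, d = 1/u = 0.7536
Per-period rate: rΔt = 0.01·0.5 = 0.005, so R = e^0.005 = 1.0050
Risk-neutral probability p = (e^0.005 − 0.7536)/(1.3269 − 0.7536) = 0.2514/0.5733 = 0.4385
Terminal stock prices: S_u = 106.2, S_d = 60.29
Terminal payoffs (K − S): max(-26.15, 0) = 0, max(19.71, 0) = 19.71
Node 0 (S = 80): V_0 = e^(−0.005)·[0.4385·0.0000 + 0.5615·19.7089] = 11.0114

$11.01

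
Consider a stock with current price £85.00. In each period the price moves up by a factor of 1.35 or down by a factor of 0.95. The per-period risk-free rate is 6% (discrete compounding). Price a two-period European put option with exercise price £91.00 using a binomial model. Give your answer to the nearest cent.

£6.68

Risk-neutral probability p = (1 + 0.06 − 0.95)/(1.35 − 0.95) = 0.1100/0.4000 = 0.2750
Terminal stock prices: S_uu = 154.9, S_ud = 109, S_dd = 76.71
Terminal payoffs (K − S): max(-63.91, 0) = 0, max(-18.01, 0) = 0, max(14.29, 0) = 14.29
Node u (S = 114.8): V_u = 1/1.06·[0.2750·0.0000 + 0.7250·0.0000] = 0.0000
Node d (S = 80.75): V_d = 1/1.06·[0.2750·0.0000 + 0.7250·14.2875] = 9.7721
Node 0 (S = 85): V_0 = 1/1.06·[0.2750·0.0000 + 0.7250·9.7721] = 6.6838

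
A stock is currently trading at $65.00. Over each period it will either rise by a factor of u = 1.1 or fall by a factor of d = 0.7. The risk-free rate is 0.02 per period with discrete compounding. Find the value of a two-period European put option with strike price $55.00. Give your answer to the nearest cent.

Risk-neutral probability p = (1 + 0.02 − 0.7)/(1.1 − 0.7) = 0.3200/0.4000 = 0.8000
Terminal stock prices: S_uu = 78.65, S_ud = 50.05, S_dd = 31.85
Terminal payoffs (K − S): max(-23.65, 0) = 0, max(4.95, 0) = 4.95, max(23.15, 0) = 23.15
Node u (S = 71.5): V_u = 1/1.02·[0.8000·0.0000 + 0.2000·4.9500] = 0.9706
Node d (S = 45.5): V_d = 1/1.02·[0.8000·4.9500 + 0.2000·23.1500] = 8.4216
Node 0 (S = 65): V_0 = 1/1.02·[0.8000·0.9706 + 0.2000·8.4216] = 2.4125

$2.41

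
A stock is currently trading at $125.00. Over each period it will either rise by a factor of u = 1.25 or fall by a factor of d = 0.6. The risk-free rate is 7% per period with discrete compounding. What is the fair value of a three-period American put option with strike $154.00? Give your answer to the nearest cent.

$35.33

Risk-neutral probability p = (1 + 0.07 − 0.6)/(1.25 − 0.6) = 0.4700/0.6500 = 0.7231
Terminal stock prices: S_uuu = 244.1, S_uud = 117.2, S_udd = 56.25, S_ddd = 27
Terminal payoffs (K − S): max(-90.14, 0) = 0, max(36.81, 0) = 36.81, max(97.75, 0) = 97.75, max(127, 0) = 127
Node uu (S = 195.3): continuation = 1/1.07·[0.7231·0.0000 + 0.2769·36.8125] = 9.5273; exercise value = 0.0000 ≤ continuation, so V_uu = 9.5273
Node ud (S = 93.75): continuation = 1/1.07·[0.7231·36.8125 + 0.2769·97.7500] = 50.1752; exercise value = 60.2500 > continuation, so V_ud = 60.2500 (exercise)
Node dd (S = 45): continuation = 1/1.07·[0.7231·97.7500 + 0.2769·127.0000] = 98.9252; exercise value = 109.0000 > continuation, so V_dd = 109.0000 (exercise)
Node u (S = 156.2): continuation = 1/1.07·[0.7231·9.5273 + 0.2769·60.2500] = 22.0314; exercise value = 0.0000 ≤ continuation, so V_u = 22.0314
Node d (S = 75): continuation = 1/1.07·[0.7231·60.2500 + 0.2769·109.0000] = 68.9252; exercise value = 79.0000 > continuation, so V_d = 79.0000 (exercise)
Node 0 (S = 125): continuation = 1/1.07·[0.7231·22.0314 + 0.2769·79.0000] = 35.3339; exercise value = 29.0000 ≤ continuation, so V_0 = 35.3339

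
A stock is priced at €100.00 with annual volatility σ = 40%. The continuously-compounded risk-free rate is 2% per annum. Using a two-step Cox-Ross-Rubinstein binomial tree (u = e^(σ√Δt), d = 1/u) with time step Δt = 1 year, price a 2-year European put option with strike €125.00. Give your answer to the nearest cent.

€37.10

CRR parameters: u = e^(σ√Δt) = e^(0.4·√1) = 1.4918, d = 1/u = 0.6703
Per-period rate: rΔt = 0.02·1 = 0.02, so R = e^0.02 = 1.0202
Risk-neutral probability p = (e^0.02 − 0.6703)/(1.4918 − 0.6703) = 0.3499/0.8215 = 0.4259
Terminal stock prices: S_uu = 222.6, S_ud = 100, S_dd = 44.93
Terminal payoffs (K − S): max(-97.55, 0) = 0, max(25, 0) = 25, max(80.07, 0) = 80.07
Node u (S = 149.2): V_u = e^(−0.02)·[0.4259·0.0000 + 0.5741·25.0000] = 14.0682
Node d (S = 67.03): V_d = e^(−0.02)·[0.4259·25.0000 + 0.5741·80.0671] = 55.4928
Node 0 (S = 100): V_0 = e^(−0.02)·[0.4259·14.0682 + 0.5741·55.4928] = 37.1005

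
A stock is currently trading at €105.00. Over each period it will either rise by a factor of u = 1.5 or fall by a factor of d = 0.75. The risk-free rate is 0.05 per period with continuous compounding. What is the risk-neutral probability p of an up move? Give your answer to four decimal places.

Risk-neutral probability p = (e^0.05 − 0.75)/(1.5 − 0.75) = 0.3013/0.7500 = 0.4017

p = 0.4017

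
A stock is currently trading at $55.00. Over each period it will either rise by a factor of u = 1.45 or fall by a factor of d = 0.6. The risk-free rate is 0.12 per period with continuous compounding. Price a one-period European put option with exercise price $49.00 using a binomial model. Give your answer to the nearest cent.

Risk-neutral probability p = (e^0.12 − 0.6)/(1.45 − 0.6) = 0.5275/0.8500 = 0.6206
Terminal stock prices: S_u = 79.75, S_d = 33
Terminal payoffs (K − S): max(-30.75, 0) = 0, max(16, 0) = 16
Node 0 (S = 55): V_0 = e^(−0.12)·[0.6206·0.0000 + 0.3794·16.0000] = 5.3842

$5.38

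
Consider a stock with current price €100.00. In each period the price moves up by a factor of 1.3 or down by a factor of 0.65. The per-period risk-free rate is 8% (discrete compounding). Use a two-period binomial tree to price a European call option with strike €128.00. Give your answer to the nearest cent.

€15.38

Risk-neutral probability p = (1 + 0.08 − 0.65)/(1.3 − 0.65) = 0.4300/0.6500 = 0.6615
Terminal stock prices: S_uu = 169, S_ud = 84.5, S_dd = 42.25
Terminal payoffs (S − K): max(41, 0) = 41, max(-43.5, 0) = 0, max(-85.75, 0) = 0
Node u (S = 130): V_u = 1/1.08·[0.6615·41.0000 + 0.3385·0.0000] = 25.1140
Node d (S = 65): V_d = 1/1.08·[0.6615·0.0000 + 0.3385·0.0000] = 0.0000
Node 0 (S = 100): V_0 = 1/1.08·[0.6615·25.1140 + 0.3385·0.0000] = 15.3832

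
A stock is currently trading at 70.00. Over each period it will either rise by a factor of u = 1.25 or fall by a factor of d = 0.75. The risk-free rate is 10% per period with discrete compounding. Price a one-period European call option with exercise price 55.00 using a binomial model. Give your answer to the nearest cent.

20.68

Risk-neutral probability p = (1 + 0.1 − 0.75)/(1.25 − 0.75) = 0.3500/0.5000 = 0.7000
Terminal stock prices: S_u = 87.5, S_d = 52.5
Terminal payoffs (S − K): max(32.5, 0) = 32.5, max(-2.5, 0) = 0
Node 0 (S = 70): V_0 = 1/1.1·[0.7000·32.5000 + 0.3000·0.0000] = 20.6818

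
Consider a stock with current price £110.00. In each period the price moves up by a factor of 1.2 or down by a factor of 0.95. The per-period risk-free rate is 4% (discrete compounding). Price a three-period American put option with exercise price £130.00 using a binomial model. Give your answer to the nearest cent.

£20.00

Risk-neutral probability p = (1 + 0.04 − 0.95)/(1.2 − 0.95) = 0.0900/0.2500 = 0.3600
Terminal stock prices: S_uuu = 190.1, S_uud = 150.5, S_udd = 119.1, S_ddd = 94.31
Terminal payoffs (K − S): max(-60.08, 0) = 0, max(-20.48, 0) = 0, max(10.87, 0) = 10.87, max(35.69, 0) = 35.69
Node uu (S = 158.4): continuation = 1/1.04·[0.3600·0.0000 + 0.6400·0.0000] = 0.0000; exercise value = 0.0000 ≤ continuation, so V_uu = 0.0000
Node ud (S = 125.4): continuation = 1/1.04·[0.3600·0.0000 + 0.6400·10.8700] = 6.6892; exercise value = 4.6000 ≤ continuation, so V_ud = 6.6892
Node dd (S = 99.27): continuation = 1/1.04·[0.3600·10.8700 + 0.6400·35.6888] = 25.7250; exercise value = 30.7250 > continuation, so V_dd = 30.7250 (exercise)
Node u (S = 132): continuation = 1/1.04·[0.3600·0.0000 + 0.6400·6.6892] = 4.1164; exercise value = 0.0000 ≤ continuation, so V_u = 4.1164
Node d (S = 104.5): continuation = 1/1.04·[0.3600·6.6892 + 0.6400·30.7250] = 21.2232; exercise value = 25.5000 > continuation, so V_d = 25.5000 (exercise)
Node 0 (S = 110): continuation = 1/1.04·[0.3600·4.1164 + 0.6400·25.5000] = 17.1172; exercise value = 20.0000 > continuation, so V_0 = 20.0000 (exercise)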